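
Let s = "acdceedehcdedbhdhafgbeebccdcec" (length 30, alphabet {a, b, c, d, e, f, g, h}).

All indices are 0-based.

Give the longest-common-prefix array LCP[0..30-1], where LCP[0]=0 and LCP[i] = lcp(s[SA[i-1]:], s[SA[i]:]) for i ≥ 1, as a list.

sorted suffixes:
  #0 SA[0]=0  'acdceedehcdedbhdhafgbeebccdcec'
  #1 SA[1]=17  'afgbeebccdcec'
  #2 SA[2]=23  'bccdcec'
  #3 SA[3]=20  'beebccdcec'
  #4 SA[4]=13  'bhdhafgbeebccdcec'
  #5 SA[5]=29  'c'
  #6 SA[6]=24  'ccdcec'
  #7 SA[7]=25  'cdcec'
  #8 SA[8]=1  'cdceedehcdedbhdhafgbeebccdcec'
  #9 SA[9]=9  'cdedbhdhafgbeebccdcec'
  #10 SA[10]=27  'cec'
  #11 SA[11]=3  'ceedehcdedbhdhafgbeebccdcec'
  #12 SA[12]=12  'dbhdhafgbeebccdcec'
  #13 SA[13]=26  'dcec'
  #14 SA[14]=2  'dceedehcdedbhdhafgbeebccdcec'
  #15 SA[15]=10  'dedbhdhafgbeebccdcec'
  #16 SA[16]=6  'dehcdedbhdhafgbeebccdcec'
  #17 SA[17]=15  'dhafgbeebccdcec'
  #18 SA[18]=22  'ebccdcec'
  #19 SA[19]=28  'ec'
  #20 SA[20]=11  'edbhdhafgbeebccdcec'
  #21 SA[21]=5  'edehcdedbhdhafgbeebccdcec'
  #22 SA[22]=21  'eebccdcec'
  #23 SA[23]=4  'eedehcdedbhdhafgbeebccdcec'
  #24 SA[24]=7  'ehcdedbhdhafgbeebccdcec'
  #25 SA[25]=18  'fgbeebccdcec'
  #26 SA[26]=19  'gbeebccdcec'
  #27 SA[27]=16  'hafgbeebccdcec'
  #28 SA[28]=8  'hcdedbhdhafgbeebccdcec'
  #29 SA[29]=14  'hdhafgbeebccdcec'

SA = [0, 17, 23, 20, 13, 29, 24, 25, 1, 9, 27, 3, 12, 26, 2, 10, 6, 15, 22, 28, 11, 5, 21, 4, 7, 18, 19, 16, 8, 14]
[i] adj suffixes → lcp
  [1] 0/17 → 1 ('a')
  [2] 17/23 → 0 ('')
  [3] 23/20 → 1 ('b')
  [4] 20/13 → 1 ('b')
  [5] 13/29 → 0 ('')
  [6] 29/24 → 1 ('c')
  [7] 24/25 → 1 ('c')
  [8] 25/1 → 4 ('cdce')
  [9] 1/9 → 2 ('cd')
  [10] 9/27 → 1 ('c')
  [11] 27/3 → 2 ('ce')
  [12] 3/12 → 0 ('')
  [13] 12/26 → 1 ('d')
  [14] 26/2 → 3 ('dce')
  [15] 2/10 → 1 ('d')
  [16] 10/6 → 2 ('de')
  [17] 6/15 → 1 ('d')
  [18] 15/22 → 0 ('')
  [19] 22/28 → 1 ('e')
  [20] 28/11 → 1 ('e')
  [21] 11/5 → 2 ('ed')
  [22] 5/21 → 1 ('e')
  [23] 21/4 → 2 ('ee')
  [24] 4/7 → 1 ('e')
  [25] 7/18 → 0 ('')
  [26] 18/19 → 0 ('')
  [27] 19/16 → 0 ('')
  [28] 16/8 → 1 ('h')
  [29] 8/14 → 1 ('h')

[0, 1, 0, 1, 1, 0, 1, 1, 4, 2, 1, 2, 0, 1, 3, 1, 2, 1, 0, 1, 1, 2, 1, 2, 1, 0, 0, 0, 1, 1]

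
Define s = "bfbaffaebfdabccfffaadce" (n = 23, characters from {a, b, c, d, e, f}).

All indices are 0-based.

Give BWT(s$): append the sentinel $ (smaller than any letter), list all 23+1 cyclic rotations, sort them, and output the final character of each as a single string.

rank  rotation                  last
    0  $bfbaffaebfdabccfffaadce  e
    1  aadce$bfbaffaebfdabccfff  f
    2  abccfffaadce$bfbaffaebfd  d
    3  adce$bfbaffaebfdabccfffa  a
    4  aebfdabccfffaadce$bfbaff  f
    5  affaebfdabccfffaadce$bfb  b
    6  baffaebfdabccfffaadce$bf  f
    7  bccfffaadce$bfbaffaebfda  a
    8  bfbaffaebfdabccfffaadce$  $
    9  bfdabccfffaadce$bfbaffae  e
   10  ccfffaadce$bfbaffaebfdab  b
   11  ce$bfbaffaebfdabccfffaad  d
   12  cfffaadce$bfbaffaebfdabc  c
   13  dabccfffaadce$bfbaffaebf  f
   14  dce$bfbaffaebfdabccfffaa  a
   15  e$bfbaffaebfdabccfffaadc  c
   16  ebfdabccfffaadce$bfbaffa  a
   17  faadce$bfbaffaebfdabccff  f
   18  faebfdabccfffaadce$bfbaf  f
   19  fbaffaebfdabccfffaadce$b  b
   20  fdabccfffaadce$bfbaffaeb  b
   21  ffaadce$bfbaffaebfdabccf  f
   22  ffaebfdabccfffaadce$bfba  a
   23  fffaadce$bfbaffaebfdabcc  c

efdafbfa$ebdcfacaffbbfac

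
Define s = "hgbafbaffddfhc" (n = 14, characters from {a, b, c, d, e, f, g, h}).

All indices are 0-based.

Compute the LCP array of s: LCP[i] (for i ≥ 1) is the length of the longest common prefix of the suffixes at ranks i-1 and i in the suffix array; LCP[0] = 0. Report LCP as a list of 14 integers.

[0, 2, 0, 3, 0, 0, 1, 0, 1, 1, 1, 0, 0, 1]

rank | idx | suffix
   0 |   3 | afbaffddfhc
   1 |   6 | affddfhc
   2 |   2 | bafbaffddfhc
   3 |   5 | baffddfhc
   4 |  13 | c
   5 |   9 | ddfhc
   6 |  10 | dfhc
   7 |   4 | fbaffddfhc
   8 |   8 | fddfhc
   9 |   7 | ffddfhc
  10 |  11 | fhc
  11 |   1 | gbafbaffddfhc
  12 |  12 | hc
  13 |   0 | hgbafbaffddfhc

SA = [3, 6, 2, 5, 13, 9, 10, 4, 8, 7, 11, 1, 12, 0]
rank  pair      lcp
   1  s[3:],s[6:]  2  'af'
   2  s[6:],s[2:]  0  ''
   3  s[2:],s[5:]  3  'baf'
   4  s[5:],s[13:]  0  ''
   5  s[13:],s[9:]  0  ''
   6  s[9:],s[10:]  1  'd'
   7  s[10:],s[4:]  0  ''
   8  s[4:],s[8:]  1  'f'
   9  s[8:],s[7:]  1  'f'
  10  s[7:],s[11:]  1  'f'
  11  s[11:],s[1:]  0  ''
  12  s[1:],s[12:]  0  ''
  13  s[12:],s[0:]  1  'h'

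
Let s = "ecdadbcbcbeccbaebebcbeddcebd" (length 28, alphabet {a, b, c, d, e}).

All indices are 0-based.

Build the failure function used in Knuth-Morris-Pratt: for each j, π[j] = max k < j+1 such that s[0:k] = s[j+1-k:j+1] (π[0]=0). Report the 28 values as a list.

[0, 0, 0, 0, 0, 0, 0, 0, 0, 0, 1, 2, 0, 0, 0, 1, 0, 1, 0, 0, 0, 1, 0, 0, 0, 1, 0, 0]

π[0] = 0
j=1 s[j]='c': π[1]=0 (border '')
j=2 s[j]='d': π[2]=0 (border '')
j=3 s[j]='a': π[3]=0 (border '')
j=4 s[j]='d': π[4]=0 (border '')
j=5 s[j]='b': π[5]=0 (border '')
j=6 s[j]='c': π[6]=0 (border '')
j=7 s[j]='b': π[7]=0 (border '')
j=8 s[j]='c': π[8]=0 (border '')
j=9 s[j]='b': π[9]=0 (border '')
j=10 s[j]='e': π[10]=1 (border 'e')
j=11 s[j]='c': π[11]=2 (border 'ec')
j=12 s[j]='c': k: 2→0; π[12]=0 (border '')
j=13 s[j]='b': π[13]=0 (border '')
j=14 s[j]='a': π[14]=0 (border '')
j=15 s[j]='e': π[15]=1 (border 'e')
j=16 s[j]='b': k: 1→0; π[16]=0 (border '')
j=17 s[j]='e': π[17]=1 (border 'e')
j=18 s[j]='b': k: 1→0; π[18]=0 (border '')
j=19 s[j]='c': π[19]=0 (border '')
j=20 s[j]='b': π[20]=0 (border '')
j=21 s[j]='e': π[21]=1 (border 'e')
j=22 s[j]='d': k: 1→0; π[22]=0 (border '')
j=23 s[j]='d': π[23]=0 (border '')
j=24 s[j]='c': π[24]=0 (border '')
j=25 s[j]='e': π[25]=1 (border 'e')
j=26 s[j]='b': k: 1→0; π[26]=0 (border '')
j=27 s[j]='d': π[27]=0 (border '')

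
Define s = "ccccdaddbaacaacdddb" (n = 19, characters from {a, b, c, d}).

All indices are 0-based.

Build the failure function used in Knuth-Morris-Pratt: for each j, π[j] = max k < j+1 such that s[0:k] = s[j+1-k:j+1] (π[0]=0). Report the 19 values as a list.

π[0] = 0
j=1 s[j]='c': π[1]=1 (border 'c')
j=2 s[j]='c': π[2]=2 (border 'cc')
j=3 s[j]='c': π[3]=3 (border 'ccc')
j=4 s[j]='d': k: 3→2→1→0; π[4]=0 (border '')
j=5 s[j]='a': π[5]=0 (border '')
j=6 s[j]='d': π[6]=0 (border '')
j=7 s[j]='d': π[7]=0 (border '')
j=8 s[j]='b': π[8]=0 (border '')
j=9 s[j]='a': π[9]=0 (border '')
j=10 s[j]='a': π[10]=0 (border '')
j=11 s[j]='c': π[11]=1 (border 'c')
j=12 s[j]='a': k: 1→0; π[12]=0 (border '')
j=13 s[j]='a': π[13]=0 (border '')
j=14 s[j]='c': π[14]=1 (border 'c')
j=15 s[j]='d': k: 1→0; π[15]=0 (border '')
j=16 s[j]='d': π[16]=0 (border '')
j=17 s[j]='d': π[17]=0 (border '')
j=18 s[j]='b': π[18]=0 (border '')

[0, 1, 2, 3, 0, 0, 0, 0, 0, 0, 0, 1, 0, 0, 1, 0, 0, 0, 0]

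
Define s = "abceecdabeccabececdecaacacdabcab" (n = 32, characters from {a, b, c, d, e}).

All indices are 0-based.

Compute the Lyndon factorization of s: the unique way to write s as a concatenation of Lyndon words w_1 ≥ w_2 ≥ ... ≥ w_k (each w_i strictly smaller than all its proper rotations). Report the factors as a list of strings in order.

emit factor 1: 'abceecdabeccabececdec' (i=0, period=21)
emit factor 2: 'aacacdabcab' (i=21, period=11)

["abceecdabeccabececdec", "aacacdabcab"]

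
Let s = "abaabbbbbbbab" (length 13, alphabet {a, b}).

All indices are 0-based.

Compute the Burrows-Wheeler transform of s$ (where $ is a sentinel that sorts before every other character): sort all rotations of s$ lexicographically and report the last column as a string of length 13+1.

rank  rotation        last
    0  $abaabbbbbbbab  b
    1  aabbbbbbbab$ab  b
    2  ab$abaabbbbbbb  b
    3  abaabbbbbbbab$  $
    4  abbbbbbbab$aba  a
    5  b$abaabbbbbbba  a
    6  baabbbbbbbab$a  a
    7  bab$abaabbbbbb  b
    8  bbab$abaabbbbb  b
    9  bbbab$abaabbbb  b
   10  bbbbab$abaabbb  b
   11  bbbbbab$abaabb  b
   12  bbbbbbab$abaab  b
   13  bbbbbbbab$abaa  a

bbb$aaabbbbbba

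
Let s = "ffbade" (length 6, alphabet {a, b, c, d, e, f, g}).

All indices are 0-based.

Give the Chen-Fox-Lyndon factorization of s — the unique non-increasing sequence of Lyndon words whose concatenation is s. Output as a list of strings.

emit factor 1: 'f' (i=0, period=1)
emit factor 2: 'f' (i=1, period=1)
emit factor 3: 'b' (i=2, period=1)
emit factor 4: 'ade' (i=3, period=3)

["f", "f", "b", "ade"]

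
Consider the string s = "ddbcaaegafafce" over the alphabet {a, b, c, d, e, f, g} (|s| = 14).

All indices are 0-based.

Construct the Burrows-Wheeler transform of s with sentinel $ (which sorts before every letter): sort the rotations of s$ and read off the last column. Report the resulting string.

ecagfdbfd$caaae

rank  rotation         last
    0  $ddbcaaegafafce  e
    1  aaegafafce$ddbc  c
    2  aegafafce$ddbca  a
    3  afafce$ddbcaaeg  g
    4  afce$ddbcaaegaf  f
    5  bcaaegafafce$dd  d
    6  caaegafafce$ddb  b
    7  ce$ddbcaaegafaf  f
    8  dbcaaegafafce$d  d
    9  ddbcaaegafafce$  $
   10  e$ddbcaaegafafc  c
   11  egafafce$ddbcaa  a
   12  fafce$ddbcaaega  a
   13  fce$ddbcaaegafa  a
   14  gafafce$ddbcaae  e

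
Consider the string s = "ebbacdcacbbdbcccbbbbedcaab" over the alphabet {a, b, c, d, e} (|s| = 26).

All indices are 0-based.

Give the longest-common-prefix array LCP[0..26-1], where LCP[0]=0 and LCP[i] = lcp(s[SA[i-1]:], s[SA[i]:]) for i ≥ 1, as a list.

[0, 1, 1, 2, 0, 1, 1, 2, 3, 2, 2, 1, 1, 1, 0, 2, 1, 3, 1, 2, 1, 0, 1, 3, 0, 1]

rank→(start, suffix):
  0 → (23, 'aab')
  1 → (24, 'ab')
  2 → (7, 'acbbdbcccbbbbedcaab')
  3 → (3, 'acdcacbbdbcccbbbbedcaab')
  4 → (25, 'b')
  5 → (2, 'bacdcacbbdbcccbbbbedcaab')
  6 → (1, 'bbacdcacbbdbcccbbbbedcaab')
  7 → (16, 'bbbbedcaab')
  8 → (17, 'bbbedcaab')
  9 → (9, 'bbdbcccbbbbedcaab')
  10 → (18, 'bbedcaab')
  11 → (12, 'bcccbbbbedcaab')
  12 → (10, 'bdbcccbbbbedcaab')
  13 → (19, 'bedcaab')
  14 → (22, 'caab')
  15 → (6, 'cacbbdbcccbbbbedcaab')
  16 → (15, 'cbbbbedcaab')
  17 → (8, 'cbbdbcccbbbbedcaab')
  18 → (14, 'ccbbbbedcaab')
  19 → (13, 'cccbbbbedcaab')
  20 → (4, 'cdcacbbdbcccbbbbedcaab')
  21 → (11, 'dbcccbbbbedcaab')
  22 → (21, 'dcaab')
  23 → (5, 'dcacbbdbcccbbbbedcaab')
  24 → (0, 'ebbacdcacbbdbcccbbbbedcaab')
  25 → (20, 'edcaab')

SA = [23, 24, 7, 3, 25, 2, 1, 16, 17, 9, 18, 12, 10, 19, 22, 6, 15, 8, 14, 13, 4, 11, 21, 5, 0, 20]
i: (SA[i-1],SA[i]) lcp shared
  1: (23,24) 1 'a'
  2: (24,7) 1 'a'
  3: (7,3) 2 'ac'
  4: (3,25) 0 ''
  5: (25,2) 1 'b'
  6: (2,1) 1 'b'
  7: (1,16) 2 'bb'
  8: (16,17) 3 'bbb'
  9: (17,9) 2 'bb'
  10: (9,18) 2 'bb'
  11: (18,12) 1 'b'
  12: (12,10) 1 'b'
  13: (10,19) 1 'b'
  14: (19,22) 0 ''
  15: (22,6) 2 'ca'
  16: (6,15) 1 'c'
  17: (15,8) 3 'cbb'
  18: (8,14) 1 'c'
  19: (14,13) 2 'cc'
  20: (13,4) 1 'c'
  21: (4,11) 0 ''
  22: (11,21) 1 'd'
  23: (21,5) 3 'dca'
  24: (5,0) 0 ''
  25: (0,20) 1 'e'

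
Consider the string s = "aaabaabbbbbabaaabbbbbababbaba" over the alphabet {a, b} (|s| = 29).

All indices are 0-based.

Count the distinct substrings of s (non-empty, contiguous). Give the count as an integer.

rank→(start, suffix):
  0 → (28, 'a')
  1 → (0, 'aaabaabbbbbabaaabbbbbababbaba')
  2 → (13, 'aaabbbbbababbaba')
  3 → (1, 'aabaabbbbbabaaabbbbbababbaba')
  4 → (4, 'aabbbbbabaaabbbbbababbaba')
  5 → (14, 'aabbbbbababbaba')
  6 → (26, 'aba')
  7 → (11, 'abaaabbbbbababbaba')
  8 → (2, 'abaabbbbbabaaabbbbbababbaba')
  9 → (21, 'ababbaba')
  10 → (23, 'abbaba')
  11 → (5, 'abbbbbabaaabbbbbababbaba')
  12 → (15, 'abbbbbababbaba')
  13 → (27, 'ba')
  14 → (12, 'baaabbbbbababbaba')
  15 → (3, 'baabbbbbabaaabbbbbababbaba')
  16 → (25, 'baba')
  17 → (10, 'babaaabbbbbababbaba')
  18 → (20, 'bababbaba')
  19 → (22, 'babbaba')
  20 → (24, 'bbaba')
  21 → (9, 'bbabaaabbbbbababbaba')
  22 → (19, 'bbababbaba')
  23 → (8, 'bbbabaaabbbbbababbaba')
  24 → (18, 'bbbababbaba')
  25 → (7, 'bbbbabaaabbbbbababbaba')
  26 → (17, 'bbbbababbaba')
  27 → (6, 'bbbbbabaaabbbbbababbaba')
  28 → (16, 'bbbbbababbaba')

SA = [28, 0, 13, 1, 4, 14, 26, 11, 2, 21, 23, 5, 15, 27, 12, 3, 25, 10, 20, 22, 24, 9, 19, 8, 18, 7, 17, 6, 16]
rank  pair      lcp
   1  s[28:],s[0:]  1  'a'
   2  s[0:],s[13:]  4  'aaab'
   3  s[13:],s[1:]  2  'aa'
   4  s[1:],s[4:]  3  'aab'
   5  s[4:],s[14:]  10  'aabbbbbaba'
   6  s[14:],s[26:]  1  'a'
   7  s[26:],s[11:]  3  'aba'
   8  s[11:],s[2:]  4  'abaa'
   9  s[2:],s[21:]  3  'aba'
  10  s[21:],s[23:]  2  'ab'
  11  s[23:],s[5:]  3  'abb'
  12  s[5:],s[15:]  9  'abbbbbaba'
  13  s[15:],s[27:]  0  ''
  14  s[27:],s[12:]  2  'ba'
  15  s[12:],s[3:]  3  'baa'
  16  s[3:],s[25:]  2  'ba'
  17  s[25:],s[10:]  4  'baba'
  18  s[10:],s[20:]  4  'baba'
  19  s[20:],s[22:]  3  'bab'
  20  s[22:],s[24:]  1  'b'
  21  s[24:],s[9:]  5  'bbaba'
  22  s[9:],s[19:]  5  'bbaba'
  23  s[19:],s[8:]  2  'bb'
  24  s[8:],s[18:]  6  'bbbaba'
  25  s[18:],s[7:]  3  'bbb'
  26  s[7:],s[17:]  7  'bbbbaba'
  27  s[17:],s[6:]  4  'bbbb'
  28  s[6:],s[16:]  8  'bbbbbaba'

n(n+1)/2 = 29·30/2 = 435
Σ LCP = 0 + 1 + 4 + 2 + 3 + 10 + 1 + 3 + 4 + 3 + 2 + 3 + 9 + 0 + 2 + 3 + 2 + 4 + 4 + 3 + 1 + 5 + 5 + 2 + 6 + 3 + 7 + 4 + 8 = 104
distinct = 435 − 104 = 331

331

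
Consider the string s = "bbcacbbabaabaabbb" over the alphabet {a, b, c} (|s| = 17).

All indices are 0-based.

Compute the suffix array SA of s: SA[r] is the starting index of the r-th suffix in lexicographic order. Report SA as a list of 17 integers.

[9, 12, 7, 10, 13, 3, 16, 8, 11, 6, 15, 5, 14, 0, 1, 2, 4]

rank | idx | suffix
   0 |   9 | aabaabbb
   1 |  12 | aabbb
   2 |   7 | abaabaabbb
   3 |  10 | abaabbb
   4 |  13 | abbb
   5 |   3 | acbbabaabaabbb
   6 |  16 | b
   7 |   8 | baabaabbb
   8 |  11 | baabbb
   9 |   6 | babaabaabbb
  10 |  15 | bb
  11 |   5 | bbabaabaabbb
  12 |  14 | bbb
  13 |   0 | bbcacbbabaabaabbb
  14 |   1 | bcacbbabaabaabbb
  15 |   2 | cacbbabaabaabbb
  16 |   4 | cbbabaabaabbb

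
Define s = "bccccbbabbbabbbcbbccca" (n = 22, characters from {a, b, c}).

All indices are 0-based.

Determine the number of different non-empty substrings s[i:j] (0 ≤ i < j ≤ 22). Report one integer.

rank→(start, suffix):
  0 → (21, 'a')
  1 → (7, 'abbbabbbcbbccca')
  2 → (11, 'abbbcbbccca')
  3 → (6, 'babbbabbbcbbccca')
  4 → (10, 'babbbcbbccca')
  5 → (5, 'bbabbbabbbcbbccca')
  6 → (9, 'bbabbbcbbccca')
  7 → (8, 'bbbabbbcbbccca')
  8 → (12, 'bbbcbbccca')
  9 → (13, 'bbcbbccca')
  10 → (16, 'bbccca')
  11 → (14, 'bcbbccca')
  12 → (17, 'bccca')
  13 → (0, 'bccccbbabbbabbbcbbccca')
  14 → (20, 'ca')
  15 → (4, 'cbbabbbabbbcbbccca')
  16 → (15, 'cbbccca')
  17 → (19, 'cca')
  18 → (3, 'ccbbabbbabbbcbbccca')
  19 → (18, 'ccca')
  20 → (2, 'cccbbabbbabbbcbbccca')
  21 → (1, 'ccccbbabbbabbbcbbccca')

SA = [21, 7, 11, 6, 10, 5, 9, 8, 12, 13, 16, 14, 17, 0, 20, 4, 15, 19, 3, 18, 2, 1]
[i] adj suffixes → lcp
  [1] 21/7 → 1 ('a')
  [2] 7/11 → 4 ('abbb')
  [3] 11/6 → 0 ('')
  [4] 6/10 → 5 ('babbb')
  [5] 10/5 → 1 ('b')
  [6] 5/9 → 6 ('bbabbb')
  [7] 9/8 → 2 ('bb')
  [8] 8/12 → 3 ('bbb')
  [9] 12/13 → 2 ('bb')
  [10] 13/16 → 3 ('bbc')
  [11] 16/14 → 1 ('b')
  [12] 14/17 → 2 ('bc')
  [13] 17/0 → 4 ('bccc')
  [14] 0/20 → 0 ('')
  [15] 20/4 → 1 ('c')
  [16] 4/15 → 3 ('cbb')
  [17] 15/19 → 1 ('c')
  [18] 19/3 → 2 ('cc')
  [19] 3/18 → 2 ('cc')
  [20] 18/2 → 3 ('ccc')
  [21] 2/1 → 3 ('ccc')

n(n+1)/2 = 22·23/2 = 253
Σ LCP = 0 + 1 + 4 + 0 + 5 + 1 + 6 + 2 + 3 + 2 + 3 + 1 + 2 + 4 + 0 + 1 + 3 + 1 + 2 + 2 + 3 + 3 = 49
distinct = 253 − 49 = 204

204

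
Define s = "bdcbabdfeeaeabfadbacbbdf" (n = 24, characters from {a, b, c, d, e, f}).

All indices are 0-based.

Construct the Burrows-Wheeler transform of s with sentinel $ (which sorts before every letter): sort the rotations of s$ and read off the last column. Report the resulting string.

rank  rotation                   last
    0  $bdcbabdfeeaeabfadbacbbdf  f
    1  abdfeeaeabfadbacbbdf$bdcb  b
    2  abfadbacbbdf$bdcbabdfeeae  e
    3  acbbdf$bdcbabdfeeaeabfadb  b
    4  adbacbbdf$bdcbabdfeeaeabf  f
    5  aeabfadbacbbdf$bdcbabdfee  e
    6  babdfeeaeabfadbacbbdf$bdc  c
    7  bacbbdf$bdcbabdfeeaeabfad  d
    8  bbdf$bdcbabdfeeaeabfadbac  c
    9  bdcbabdfeeaeabfadbacbbdf$  $
   10  bdf$bdcbabdfeeaeabfadbacb  b
   11  bdfeeaeabfadbacbbdf$bdcba  a
   12  bfadbacbbdf$bdcbabdfeeaea  a
   13  cbabdfeeaeabfadbacbbdf$bd  d
   14  cbbdf$bdcbabdfeeaeabfadba  a
   15  dbacbbdf$bdcbabdfeeaeabfa  a
   16  dcbabdfeeaeabfadbacbbdf$b  b
   17  df$bdcbabdfeeaeabfadbacbb  b
   18  dfeeaeabfadbacbbdf$bdcbab  b
   19  eabfadbacbbdf$bdcbabdfeea  a
   20  eaeabfadbacbbdf$bdcbabdfe  e
   21  eeaeabfadbacbbdf$bdcbabdf  f
   22  f$bdcbabdfeeaeabfadbacbbd  d
   23  fadbacbbdf$bdcbabdfeeaeab  b
   24  feeaeabfadbacbbdf$bdcbabd  d

fbebfecdc$baadaabbbaefdbd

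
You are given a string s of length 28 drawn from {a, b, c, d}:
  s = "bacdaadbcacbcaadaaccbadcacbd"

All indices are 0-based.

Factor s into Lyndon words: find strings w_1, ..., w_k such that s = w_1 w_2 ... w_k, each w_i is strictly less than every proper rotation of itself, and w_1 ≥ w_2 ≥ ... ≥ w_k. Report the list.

["b", "acd", "aadbcacbc", "aad", "aaccbadcacbd"]

emit factor 1: 'b' (i=0, period=1)
emit factor 2: 'acd' (i=1, period=3)
emit factor 3: 'aadbcacbc' (i=4, period=9)
emit factor 4: 'aad' (i=13, period=3)
emit factor 5: 'aaccbadcacbd' (i=16, period=12)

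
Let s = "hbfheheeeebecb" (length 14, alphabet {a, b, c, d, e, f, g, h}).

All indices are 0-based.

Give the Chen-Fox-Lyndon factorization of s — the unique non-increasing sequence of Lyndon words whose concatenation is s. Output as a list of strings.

emit factor 1: 'h' (i=0, period=1)
emit factor 2: 'bfheheeee' (i=1, period=9)
emit factor 3: 'bec' (i=10, period=3)
emit factor 4: 'b' (i=13, period=1)

["h", "bfheheeee", "bec", "b"]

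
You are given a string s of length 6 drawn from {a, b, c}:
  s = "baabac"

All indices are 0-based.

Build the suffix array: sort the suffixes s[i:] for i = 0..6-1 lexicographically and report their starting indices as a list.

rank | idx | suffix
   0 |   1 | aabac
   1 |   2 | abac
   2 |   4 | ac
   3 |   0 | baabac
   4 |   3 | bac
   5 |   5 | c

[1, 2, 4, 0, 3, 5]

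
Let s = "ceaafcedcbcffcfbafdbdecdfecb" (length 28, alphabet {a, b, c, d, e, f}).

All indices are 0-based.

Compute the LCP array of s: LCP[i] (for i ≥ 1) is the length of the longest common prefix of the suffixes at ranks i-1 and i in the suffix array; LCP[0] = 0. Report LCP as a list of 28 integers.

[0, 1, 2, 0, 1, 1, 1, 0, 2, 1, 1, 2, 1, 2, 0, 1, 1, 1, 0, 1, 2, 1, 0, 1, 2, 1, 1, 1]

rank | idx | suffix
   0 |   2 | aafcedcbcffcfbafdbdecdfecb
   1 |   3 | afcedcbcffcfbafdbdecdfecb
   2 |  16 | afdbdecdfecb
   3 |  27 | b
   4 |  15 | bafdbdecdfecb
   5 |   9 | bcffcfbafdbdecdfecb
   6 |  19 | bdecdfecb
   7 |  26 | cb
   8 |   8 | cbcffcfbafdbdecdfecb
   9 |  22 | cdfecb
  10 |   0 | ceaafcedcbcffcfbafdbdecdfecb
  11 |   5 | cedcbcffcfbafdbdecdfecb
  12 |  13 | cfbafdbdecdfecb
  13 |  10 | cffcfbafdbdecdfecb
  14 |  18 | dbdecdfecb
  15 |   7 | dcbcffcfbafdbdecdfecb
  16 |  20 | decdfecb
  17 |  23 | dfecb
  18 |   1 | eaafcedcbcffcfbafdbdecdfecb
  19 |  25 | ecb
  20 |  21 | ecdfecb
  21 |   6 | edcbcffcfbafdbdecdfecb
  22 |  14 | fbafdbdecdfecb
  23 |   4 | fcedcbcffcfbafdbdecdfecb
  24 |  12 | fcfbafdbdecdfecb
  25 |  17 | fdbdecdfecb
  26 |  24 | fecb
  27 |  11 | ffcfbafdbdecdfecb

SA = [2, 3, 16, 27, 15, 9, 19, 26, 8, 22, 0, 5, 13, 10, 18, 7, 20, 23, 1, 25, 21, 6, 14, 4, 12, 17, 24, 11]
rank  pair      lcp
   1  s[2:],s[3:]  1  'a'
   2  s[3:],s[16:]  2  'af'
   3  s[16:],s[27:]  0  ''
   4  s[27:],s[15:]  1  'b'
   5  s[15:],s[9:]  1  'b'
   6  s[9:],s[19:]  1  'b'
   7  s[19:],s[26:]  0  ''
   8  s[26:],s[8:]  2  'cb'
   9  s[8:],s[22:]  1  'c'
  10  s[22:],s[0:]  1  'c'
  11  s[0:],s[5:]  2  'ce'
  12  s[5:],s[13:]  1  'c'
  13  s[13:],s[10:]  2  'cf'
  14  s[10:],s[18:]  0  ''
  15  s[18:],s[7:]  1  'd'
  16  s[7:],s[20:]  1  'd'
  17  s[20:],s[23:]  1  'd'
  18  s[23:],s[1:]  0  ''
  19  s[1:],s[25:]  1  'e'
  20  s[25:],s[21:]  2  'ec'
  21  s[21:],s[6:]  1  'e'
  22  s[6:],s[14:]  0  ''
  23  s[14:],s[4:]  1  'f'
  24  s[4:],s[12:]  2  'fc'
  25  s[12:],s[17:]  1  'f'
  26  s[17:],s[24:]  1  'f'
  27  s[24:],s[11:]  1  'f'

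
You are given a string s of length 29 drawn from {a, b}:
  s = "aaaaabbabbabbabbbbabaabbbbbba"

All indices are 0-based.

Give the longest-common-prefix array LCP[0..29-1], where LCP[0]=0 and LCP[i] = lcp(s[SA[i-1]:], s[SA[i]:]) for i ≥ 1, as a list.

[0, 1, 4, 3, 2, 4, 1, 2, 9, 6, 3, 5, 0, 2, 2, 3, 7, 4, 1, 3, 4, 8, 5, 2, 4, 3, 5, 4, 5]

rank→(start, suffix):
  0 → (28, 'a')
  1 → (0, 'aaaaabbabbabbabbbbabaabbbbbba')
  2 → (1, 'aaaabbabbabbabbbbabaabbbbbba')
  3 → (2, 'aaabbabbabbabbbbabaabbbbbba')
  4 → (3, 'aabbabbabbabbbbabaabbbbbba')
  5 → (20, 'aabbbbbba')
  6 → (18, 'abaabbbbbba')
  7 → (4, 'abbabbabbabbbbabaabbbbbba')
  8 → (7, 'abbabbabbbbabaabbbbbba')
  9 → (10, 'abbabbbbabaabbbbbba')
  10 → (13, 'abbbbabaabbbbbba')
  11 → (21, 'abbbbbba')
  12 → (27, 'ba')
  13 → (19, 'baabbbbbba')
  14 → (17, 'babaabbbbbba')
  15 → (6, 'babbabbabbbbabaabbbbbba')
  16 → (9, 'babbabbbbabaabbbbbba')
  17 → (12, 'babbbbabaabbbbbba')
  18 → (26, 'bba')
  19 → (16, 'bbabaabbbbbba')
  20 → (5, 'bbabbabbabbbbabaabbbbbba')
  21 → (8, 'bbabbabbbbabaabbbbbba')
  22 → (11, 'bbabbbbabaabbbbbba')
  23 → (25, 'bbba')
  24 → (15, 'bbbabaabbbbbba')
  25 → (24, 'bbbba')
  26 → (14, 'bbbbabaabbbbbba')
  27 → (23, 'bbbbba')
  28 → (22, 'bbbbbba')

SA = [28, 0, 1, 2, 3, 20, 18, 4, 7, 10, 13, 21, 27, 19, 17, 6, 9, 12, 26, 16, 5, 8, 11, 25, 15, 24, 14, 23, 22]
i: (SA[i-1],SA[i]) lcp shared
  1: (28,0) 1 'a'
  2: (0,1) 4 'aaaa'
  3: (1,2) 3 'aaa'
  4: (2,3) 2 'aa'
  5: (3,20) 4 'aabb'
  6: (20,18) 1 'a'
  7: (18,4) 2 'ab'
  8: (4,7) 9 'abbabbabb'
  9: (7,10) 6 'abbabb'
  10: (10,13) 3 'abb'
  11: (13,21) 5 'abbbb'
  12: (21,27) 0 ''
  13: (27,19) 2 'ba'
  14: (19,17) 2 'ba'
  15: (17,6) 3 'bab'
  16: (6,9) 7 'babbabb'
  17: (9,12) 4 'babb'
  18: (12,26) 1 'b'
  19: (26,16) 3 'bba'
  20: (16,5) 4 'bbab'
  21: (5,8) 8 'bbabbabb'
  22: (8,11) 5 'bbabb'
  23: (11,25) 2 'bb'
  24: (25,15) 4 'bbba'
  25: (15,24) 3 'bbb'
  26: (24,14) 5 'bbbba'
  27: (14,23) 4 'bbbb'
  28: (23,22) 5 'bbbbb'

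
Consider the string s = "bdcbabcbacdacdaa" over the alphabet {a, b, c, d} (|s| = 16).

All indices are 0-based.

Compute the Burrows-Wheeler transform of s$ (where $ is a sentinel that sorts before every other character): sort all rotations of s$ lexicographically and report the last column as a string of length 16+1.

aadbdbcca$dbaaccb

rank  rotation           last
    0  $bdcbabcbacdacdaa  a
    1  a$bdcbabcbacdacda  a
    2  aa$bdcbabcbacdacd  d
    3  abcbacdacdaa$bdcb  b
    4  acdaa$bdcbabcbacd  d
    5  acdacdaa$bdcbabcb  b
    6  babcbacdacdaa$bdc  c
    7  bacdacdaa$bdcbabc  c
    8  bcbacdacdaa$bdcba  a
    9  bdcbabcbacdacdaa$  $
   10  cbabcbacdacdaa$bd  d
   11  cbacdacdaa$bdcbab  b
   12  cdaa$bdcbabcbacda  a
   13  cdacdaa$bdcbabcba  a
   14  daa$bdcbabcbacdac  c
   15  dacdaa$bdcbabcbac  c
   16  dcbabcbacdacdaa$b  b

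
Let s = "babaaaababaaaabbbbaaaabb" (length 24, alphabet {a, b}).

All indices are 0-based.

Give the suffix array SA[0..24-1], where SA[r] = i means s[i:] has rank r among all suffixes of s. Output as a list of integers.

sorted suffixes:
  #0 SA[0]=3  'aaaababaaaabbbbaaaabb'
  #1 SA[1]=18  'aaaabb'
  #2 SA[2]=10  'aaaabbbbaaaabb'
  #3 SA[3]=4  'aaababaaaabbbbaaaabb'
  #4 SA[4]=19  'aaabb'
  #5 SA[5]=11  'aaabbbbaaaabb'
  #6 SA[6]=5  'aababaaaabbbbaaaabb'
  #7 SA[7]=20  'aabb'
  #8 SA[8]=12  'aabbbbaaaabb'
  #9 SA[9]=1  'abaaaababaaaabbbbaaaabb'
  #10 SA[10]=8  'abaaaabbbbaaaabb'
  #11 SA[11]=6  'ababaaaabbbbaaaabb'
  #12 SA[12]=21  'abb'
  #13 SA[13]=13  'abbbbaaaabb'
  #14 SA[14]=23  'b'
  #15 SA[15]=2  'baaaababaaaabbbbaaaabb'
  #16 SA[16]=17  'baaaabb'
  #17 SA[17]=9  'baaaabbbbaaaabb'
  #18 SA[18]=0  'babaaaababaaaabbbbaaaabb'
  #19 SA[19]=7  'babaaaabbbbaaaabb'
  #20 SA[20]=22  'bb'
  #21 SA[21]=16  'bbaaaabb'
  #22 SA[22]=15  'bbbaaaabb'
  #23 SA[23]=14  'bbbbaaaabb'

[3, 18, 10, 4, 19, 11, 5, 20, 12, 1, 8, 6, 21, 13, 23, 2, 17, 9, 0, 7, 22, 16, 15, 14]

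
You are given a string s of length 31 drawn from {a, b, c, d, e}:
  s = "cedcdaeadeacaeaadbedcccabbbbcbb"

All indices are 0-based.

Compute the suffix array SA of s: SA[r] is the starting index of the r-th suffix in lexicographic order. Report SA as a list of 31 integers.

[14, 23, 10, 15, 7, 12, 5, 30, 29, 24, 25, 26, 27, 17, 22, 11, 28, 21, 20, 3, 0, 4, 16, 19, 2, 8, 13, 9, 6, 18, 1]

rank | idx | suffix
   0 |  14 | aadbedcccabbbbcbb
   1 |  23 | abbbbcbb
   2 |  10 | acaeaadbedcccabbbbcbb
   3 |  15 | adbedcccabbbbcbb
   4 |   7 | adeacaeaadbedcccabbbbcbb
   5 |  12 | aeaadbedcccabbbbcbb
   6 |   5 | aeadeacaeaadbedcccabbbbcbb
   7 |  30 | b
   8 |  29 | bb
   9 |  24 | bbbbcbb
  10 |  25 | bbbcbb
  11 |  26 | bbcbb
  12 |  27 | bcbb
  13 |  17 | bedcccabbbbcbb
  14 |  22 | cabbbbcbb
  15 |  11 | caeaadbedcccabbbbcbb
  16 |  28 | cbb
  17 |  21 | ccabbbbcbb
  18 |  20 | cccabbbbcbb
  19 |   3 | cdaeadeacaeaadbedcccabbbbcbb
  20 |   0 | cedcdaeadeacaeaadbedcccabbbbcbb
  21 |   4 | daeadeacaeaadbedcccabbbbcbb
  22 |  16 | dbedcccabbbbcbb
  23 |  19 | dcccabbbbcbb
  24 |   2 | dcdaeadeacaeaadbedcccabbbbcbb
  25 |   8 | deacaeaadbedcccabbbbcbb
  26 |  13 | eaadbedcccabbbbcbb
  27 |   9 | eacaeaadbedcccabbbbcbb
  28 |   6 | eadeacaeaadbedcccabbbbcbb
  29 |  18 | edcccabbbbcbb
  30 |   1 | edcdaeadeacaeaadbedcccabbbbcbb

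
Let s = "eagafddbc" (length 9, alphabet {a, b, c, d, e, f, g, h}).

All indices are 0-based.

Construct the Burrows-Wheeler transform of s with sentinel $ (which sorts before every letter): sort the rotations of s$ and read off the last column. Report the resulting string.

rank  rotation    last
    0  $eagafddbc  c
    1  afddbc$eag  g
    2  agafddbc$e  e
    3  bc$eagafdd  d
    4  c$eagafddb  b
    5  dbc$eagafd  d
    6  ddbc$eagaf  f
    7  eagafddbc$  $
    8  fddbc$eaga  a
    9  gafddbc$ea  a

cgedbdf$aa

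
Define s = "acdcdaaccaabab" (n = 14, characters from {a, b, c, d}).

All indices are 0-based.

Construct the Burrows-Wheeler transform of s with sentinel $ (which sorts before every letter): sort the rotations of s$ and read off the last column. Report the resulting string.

rank  rotation         last
    0  $acdcdaaccaabab  b
    1  aabab$acdcdaacc  c
    2  aaccaabab$acdcd  d
    3  ab$acdcdaaccaab  b
    4  abab$acdcdaacca  a
    5  accaabab$acdcda  a
    6  acdcdaaccaabab$  $
    7  b$acdcdaaccaaba  a
    8  bab$acdcdaaccaa  a
    9  caabab$acdcdaac  c
   10  ccaabab$acdcdaa  a
   11  cdaaccaabab$acd  d
   12  cdcdaaccaabab$a  a
   13  daaccaabab$acdc  c
   14  dcdaaccaabab$ac  c

bcdbaa$aacadacc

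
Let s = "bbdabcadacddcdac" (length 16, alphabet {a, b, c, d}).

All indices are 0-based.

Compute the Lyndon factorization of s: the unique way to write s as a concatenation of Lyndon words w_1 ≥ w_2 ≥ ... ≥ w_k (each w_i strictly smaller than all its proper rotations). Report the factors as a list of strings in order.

["bbd", "abcadacddcdac"]

emit factor 1: 'bbd' (i=0, period=3)
emit factor 2: 'abcadacddcdac' (i=3, period=13)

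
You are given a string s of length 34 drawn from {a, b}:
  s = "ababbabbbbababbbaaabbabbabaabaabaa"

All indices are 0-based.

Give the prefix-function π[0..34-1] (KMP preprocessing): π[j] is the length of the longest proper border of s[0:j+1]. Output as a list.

π[0] = 0
j=1 s[j]='b': π[1]=0 (border '')
j=2 s[j]='a': π[2]=1 (border 'a')
j=3 s[j]='b': π[3]=2 (border 'ab')
j=4 s[j]='b': k: 2→0; π[4]=0 (border '')
j=5 s[j]='a': π[5]=1 (border 'a')
j=6 s[j]='b': π[6]=2 (border 'ab')
j=7 s[j]='b': k: 2→0; π[7]=0 (border '')
j=8 s[j]='b': π[8]=0 (border '')
j=9 s[j]='b': π[9]=0 (border '')
j=10 s[j]='a': π[10]=1 (border 'a')
j=11 s[j]='b': π[11]=2 (border 'ab')
j=12 s[j]='a': π[12]=3 (border 'aba')
j=13 s[j]='b': π[13]=4 (border 'abab')
j=14 s[j]='b': π[14]=5 (border 'ababb')
j=15 s[j]='b': k: 5→0; π[15]=0 (border '')
j=16 s[j]='a': π[16]=1 (border 'a')
j=17 s[j]='a': k: 1→0; π[17]=1 (border 'a')
j=18 s[j]='a': k: 1→0; π[18]=1 (border 'a')
j=19 s[j]='b': π[19]=2 (border 'ab')
j=20 s[j]='b': k: 2→0; π[20]=0 (border '')
j=21 s[j]='a': π[21]=1 (border 'a')
j=22 s[j]='b': π[22]=2 (border 'ab')
j=23 s[j]='b': k: 2→0; π[23]=0 (border '')
j=24 s[j]='a': π[24]=1 (border 'a')
j=25 s[j]='b': π[25]=2 (border 'ab')
j=26 s[j]='a': π[26]=3 (border 'aba')
j=27 s[j]='a': k: 3→1→0; π[27]=1 (border 'a')
j=28 s[j]='b': π[28]=2 (border 'ab')
j=29 s[j]='a': π[29]=3 (border 'aba')
j=30 s[j]='a': k: 3→1→0; π[30]=1 (border 'a')
j=31 s[j]='b': π[31]=2 (border 'ab')
j=32 s[j]='a': π[32]=3 (border 'aba')
j=33 s[j]='a': k: 3→1→0; π[33]=1 (border 'a')

[0, 0, 1, 2, 0, 1, 2, 0, 0, 0, 1, 2, 3, 4, 5, 0, 1, 1, 1, 2, 0, 1, 2, 0, 1, 2, 3, 1, 2, 3, 1, 2, 3, 1]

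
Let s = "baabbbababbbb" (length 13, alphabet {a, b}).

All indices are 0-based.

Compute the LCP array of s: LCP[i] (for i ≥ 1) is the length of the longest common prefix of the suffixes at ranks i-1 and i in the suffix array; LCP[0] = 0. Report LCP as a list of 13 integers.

rank | idx | suffix
   0 |   1 | aabbbababbbb
   1 |   6 | ababbbb
   2 |   2 | abbbababbbb
   3 |   8 | abbbb
   4 |  12 | b
   5 |   0 | baabbbababbbb
   6 |   5 | bababbbb
   7 |   7 | babbbb
   8 |  11 | bb
   9 |   4 | bbababbbb
  10 |  10 | bbb
  11 |   3 | bbbababbbb
  12 |   9 | bbbb

SA = [1, 6, 2, 8, 12, 0, 5, 7, 11, 4, 10, 3, 9]
i: (SA[i-1],SA[i]) lcp shared
  1: (1,6) 1 'a'
  2: (6,2) 2 'ab'
  3: (2,8) 4 'abbb'
  4: (8,12) 0 ''
  5: (12,0) 1 'b'
  6: (0,5) 2 'ba'
  7: (5,7) 3 'bab'
  8: (7,11) 1 'b'
  9: (11,4) 2 'bb'
  10: (4,10) 2 'bb'
  11: (10,3) 3 'bbb'
  12: (3,9) 3 'bbb'

[0, 1, 2, 4, 0, 1, 2, 3, 1, 2, 2, 3, 3]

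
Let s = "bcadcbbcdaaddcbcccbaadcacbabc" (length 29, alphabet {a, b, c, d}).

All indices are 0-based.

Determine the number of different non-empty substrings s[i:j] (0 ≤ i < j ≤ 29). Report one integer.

sorted suffixes:
  #0 SA[0]=19  'aadcacbabc'
  #1 SA[1]=9  'aaddcbcccbaadcacbabc'
  #2 SA[2]=26  'abc'
  #3 SA[3]=23  'acbabc'
  #4 SA[4]=20  'adcacbabc'
  #5 SA[5]=2  'adcbbcdaaddcbcccbaadcacbabc'
  #6 SA[6]=10  'addcbcccbaadcacbabc'
  #7 SA[7]=18  'baadcacbabc'
  #8 SA[8]=25  'babc'
  #9 SA[9]=5  'bbcdaaddcbcccbaadcacbabc'
  #10 SA[10]=27  'bc'
  #11 SA[11]=0  'bcadcbbcdaaddcbcccbaadcacbabc'
  #12 SA[12]=14  'bcccbaadcacbabc'
  #13 SA[13]=6  'bcdaaddcbcccbaadcacbabc'
  #14 SA[14]=28  'c'
  #15 SA[15]=22  'cacbabc'
  #16 SA[16]=1  'cadcbbcdaaddcbcccbaadcacbabc'
  #17 SA[17]=17  'cbaadcacbabc'
  #18 SA[18]=24  'cbabc'
  #19 SA[19]=4  'cbbcdaaddcbcccbaadcacbabc'
  #20 SA[20]=13  'cbcccbaadcacbabc'
  #21 SA[21]=16  'ccbaadcacbabc'
  #22 SA[22]=15  'cccbaadcacbabc'
  #23 SA[23]=7  'cdaaddcbcccbaadcacbabc'
  #24 SA[24]=8  'daaddcbcccbaadcacbabc'
  #25 SA[25]=21  'dcacbabc'
  #26 SA[26]=3  'dcbbcdaaddcbcccbaadcacbabc'
  #27 SA[27]=12  'dcbcccbaadcacbabc'
  #28 SA[28]=11  'ddcbcccbaadcacbabc'

SA = [19, 9, 26, 23, 20, 2, 10, 18, 25, 5, 27, 0, 14, 6, 28, 22, 1, 17, 24, 4, 13, 16, 15, 7, 8, 21, 3, 12, 11]
i: (SA[i-1],SA[i]) lcp shared
  1: (19,9) 3 'aad'
  2: (9,26) 1 'a'
  3: (26,23) 1 'a'
  4: (23,20) 1 'a'
  5: (20,2) 3 'adc'
  6: (2,10) 2 'ad'
  7: (10,18) 0 ''
  8: (18,25) 2 'ba'
  9: (25,5) 1 'b'
  10: (5,27) 1 'b'
  11: (27,0) 2 'bc'
  12: (0,14) 2 'bc'
  13: (14,6) 2 'bc'
  14: (6,28) 0 ''
  15: (28,22) 1 'c'
  16: (22,1) 2 'ca'
  17: (1,17) 1 'c'
  18: (17,24) 3 'cba'
  19: (24,4) 2 'cb'
  20: (4,13) 2 'cb'
  21: (13,16) 1 'c'
  22: (16,15) 2 'cc'
  23: (15,7) 1 'c'
  24: (7,8) 0 ''
  25: (8,21) 1 'd'
  26: (21,3) 2 'dc'
  27: (3,12) 3 'dcb'
  28: (12,11) 1 'd'

n(n+1)/2 = 29·30/2 = 435
Σ LCP = 0 + 3 + 1 + 1 + 1 + 3 + 2 + 0 + 2 + 1 + 1 + 2 + 2 + 2 + 0 + 1 + 2 + 1 + 3 + 2 + 2 + 1 + 2 + 1 + 0 + 1 + 2 + 3 + 1 = 43
distinct = 435 − 43 = 392

392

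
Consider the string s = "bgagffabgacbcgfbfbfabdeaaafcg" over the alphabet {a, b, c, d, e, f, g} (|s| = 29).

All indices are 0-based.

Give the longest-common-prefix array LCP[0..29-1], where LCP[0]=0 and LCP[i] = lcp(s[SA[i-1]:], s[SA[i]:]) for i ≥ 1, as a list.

[0, 2, 1, 2, 1, 1, 1, 0, 1, 1, 2, 1, 3, 0, 1, 2, 0, 0, 0, 3, 1, 3, 1, 1, 0, 1, 2, 1, 2]

rank | idx | suffix
   0 |  23 | aaafcg
   1 |  24 | aafcg
   2 |  19 | abdeaaafcg
   3 |   6 | abgacbcgfbfbfabdeaaafcg
   4 |   9 | acbcgfbfbfabdeaaafcg
   5 |  25 | afcg
   6 |   2 | agffabgacbcgfbfbfabdeaaafcg
   7 |  11 | bcgfbfbfabdeaaafcg
   8 |  20 | bdeaaafcg
   9 |  17 | bfabdeaaafcg
  10 |  15 | bfbfabdeaaafcg
  11 |   7 | bgacbcgfbfbfabdeaaafcg
  12 |   0 | bgagffabgacbcgfbfbfabdeaaafcg
  13 |  10 | cbcgfbfbfabdeaaafcg
  14 |  27 | cg
  15 |  12 | cgfbfbfabdeaaafcg
  16 |  21 | deaaafcg
  17 |  22 | eaaafcg
  18 |  18 | fabdeaaafcg
  19 |   5 | fabgacbcgfbfbfabdeaaafcg
  20 |  16 | fbfabdeaaafcg
  21 |  14 | fbfbfabdeaaafcg
  22 |  26 | fcg
  23 |   4 | ffabgacbcgfbfbfabdeaaafcg
  24 |  28 | g
  25 |   8 | gacbcgfbfbfabdeaaafcg
  26 |   1 | gagffabgacbcgfbfbfabdeaaafcg
  27 |  13 | gfbfbfabdeaaafcg
  28 |   3 | gffabgacbcgfbfbfabdeaaafcg

SA = [23, 24, 19, 6, 9, 25, 2, 11, 20, 17, 15, 7, 0, 10, 27, 12, 21, 22, 18, 5, 16, 14, 26, 4, 28, 8, 1, 13, 3]
rank  pair      lcp
   1  s[23:],s[24:]  2  'aa'
   2  s[24:],s[19:]  1  'a'
   3  s[19:],s[6:]  2  'ab'
   4  s[6:],s[9:]  1  'a'
   5  s[9:],s[25:]  1  'a'
   6  s[25:],s[2:]  1  'a'
   7  s[2:],s[11:]  0  ''
   8  s[11:],s[20:]  1  'b'
   9  s[20:],s[17:]  1  'b'
  10  s[17:],s[15:]  2  'bf'
  11  s[15:],s[7:]  1  'b'
  12  s[7:],s[0:]  3  'bga'
  13  s[0:],s[10:]  0  ''
  14  s[10:],s[27:]  1  'c'
  15  s[27:],s[12:]  2  'cg'
  16  s[12:],s[21:]  0  ''
  17  s[21:],s[22:]  0  ''
  18  s[22:],s[18:]  0  ''
  19  s[18:],s[5:]  3  'fab'
  20  s[5:],s[16:]  1  'f'
  21  s[16:],s[14:]  3  'fbf'
  22  s[14:],s[26:]  1  'f'
  23  s[26:],s[4:]  1  'f'
  24  s[4:],s[28:]  0  ''
  25  s[28:],s[8:]  1  'g'
  26  s[8:],s[1:]  2  'ga'
  27  s[1:],s[13:]  1  'g'
  28  s[13:],s[3:]  2  'gf'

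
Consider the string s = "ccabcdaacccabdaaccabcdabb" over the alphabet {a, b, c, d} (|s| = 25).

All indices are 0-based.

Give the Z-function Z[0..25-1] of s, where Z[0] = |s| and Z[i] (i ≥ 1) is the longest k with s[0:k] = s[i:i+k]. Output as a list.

Z[0]=25
i=1: outside box; Z[1]=1 grow→box=[1,2)
i=2: outside box; Z[2]=0
i=3: outside box; Z[3]=0
i=4: outside box; Z[4]=1 grow→box=[4,5)
i=5: outside box; Z[5]=0
i=6: outside box; Z[6]=0
i=7: outside box; Z[7]=0
i=8: outside box; Z[8]=2 grow→box=[8,10)
i=9: min(r-i=1, Z[1]=1)=1; Z[9]=4 grow→box=[9,13)
i=10: min(r-i=3, Z[1]=1)=1; Z[10]=1
i=11: min(r-i=2, Z[2]=0)=0; Z[11]=0
i=12: min(r-i=1, Z[3]=0)=0; Z[12]=0
i=13: outside box; Z[13]=0
i=14: outside box; Z[14]=0
i=15: outside box; Z[15]=0
i=16: outside box; Z[16]=7 grow→box=[16,23)
i=17: min(r-i=6, Z[1]=1)=1; Z[17]=1
i=18: min(r-i=5, Z[2]=0)=0; Z[18]=0
i=19: min(r-i=4, Z[3]=0)=0; Z[19]=0
i=20: min(r-i=3, Z[4]=1)=1; Z[20]=1
i=21: min(r-i=2, Z[5]=0)=0; Z[21]=0
i=22: min(r-i=1, Z[6]=0)=0; Z[22]=0
i=23: outside box; Z[23]=0
i=24: outside box; Z[24]=0

[25, 1, 0, 0, 1, 0, 0, 0, 2, 4, 1, 0, 0, 0, 0, 0, 7, 1, 0, 0, 1, 0, 0, 0, 0]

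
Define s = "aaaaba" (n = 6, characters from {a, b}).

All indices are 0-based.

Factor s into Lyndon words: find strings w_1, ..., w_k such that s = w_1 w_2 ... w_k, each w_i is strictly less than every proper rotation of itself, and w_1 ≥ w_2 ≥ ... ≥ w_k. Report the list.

["aaaab", "a"]

emit factor 1: 'aaaab' (i=0, period=5)
emit factor 2: 'a' (i=5, period=1)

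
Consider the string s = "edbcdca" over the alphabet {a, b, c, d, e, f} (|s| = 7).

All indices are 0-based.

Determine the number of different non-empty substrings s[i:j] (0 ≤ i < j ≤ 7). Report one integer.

26

rank | idx | suffix
   0 |   6 | a
   1 |   2 | bcdca
   2 |   5 | ca
   3 |   3 | cdca
   4 |   1 | dbcdca
   5 |   4 | dca
   6 |   0 | edbcdca

SA = [6, 2, 5, 3, 1, 4, 0]
[i] adj suffixes → lcp
  [1] 6/2 → 0 ('')
  [2] 2/5 → 0 ('')
  [3] 5/3 → 1 ('c')
  [4] 3/1 → 0 ('')
  [5] 1/4 → 1 ('d')
  [6] 4/0 → 0 ('')

n(n+1)/2 = 7·8/2 = 28
Σ LCP = 0 + 0 + 0 + 1 + 0 + 1 + 0 = 2
distinct = 28 − 2 = 26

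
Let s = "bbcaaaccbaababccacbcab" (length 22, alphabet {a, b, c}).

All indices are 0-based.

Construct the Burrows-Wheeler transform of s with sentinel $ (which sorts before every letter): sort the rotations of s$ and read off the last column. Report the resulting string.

rank  rotation                 last
    0  $bbcaaaccbaababccacbcab  b
    1  aaaccbaababccacbcab$bbc  c
    2  aababccacbcab$bbcaaaccb  b
    3  aaccbaababccacbcab$bbca  a
    4  ab$bbcaaaccbaababccacbc  c
    5  ababccacbcab$bbcaaaccba  a
    6  abccacbcab$bbcaaaccbaab  b
    7  acbcab$bbcaaaccbaababcc  c
    8  accbaababccacbcab$bbcaa  a
    9  b$bbcaaaccbaababccacbca  a
   10  baababccacbcab$bbcaaacc  c
   11  babccacbcab$bbcaaaccbaa  a
   12  bbcaaaccbaababccacbcab$  $
   13  bcaaaccbaababccacbcab$b  b
   14  bcab$bbcaaaccbaababccac  c
   15  bccacbcab$bbcaaaccbaaba  a
   16  caaaccbaababccacbcab$bb  b
   17  cab$bbcaaaccbaababccacb  b
   18  cacbcab$bbcaaaccbaababc  c
   19  cbaababccacbcab$bbcaaac  c
   20  cbcab$bbcaaaccbaababcca  a
   21  ccacbcab$bbcaaaccbaabab  b
   22  ccbaababccacbcab$bbcaaa  a

bcbacabcaaca$bcabbccaba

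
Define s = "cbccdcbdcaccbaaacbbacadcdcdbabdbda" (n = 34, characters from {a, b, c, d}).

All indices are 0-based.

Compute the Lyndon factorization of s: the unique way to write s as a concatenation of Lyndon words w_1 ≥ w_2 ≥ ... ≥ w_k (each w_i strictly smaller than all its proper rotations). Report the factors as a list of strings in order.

emit factor 1: 'c' (i=0, period=1)
emit factor 2: 'bccdcbdc' (i=1, period=8)
emit factor 3: 'accb' (i=9, period=4)
emit factor 4: 'aaacbbacadcdcdbabdbd' (i=13, period=20)
emit factor 5: 'a' (i=33, period=1)

["c", "bccdcbdc", "accb", "aaacbbacadcdcdbabdbd", "a"]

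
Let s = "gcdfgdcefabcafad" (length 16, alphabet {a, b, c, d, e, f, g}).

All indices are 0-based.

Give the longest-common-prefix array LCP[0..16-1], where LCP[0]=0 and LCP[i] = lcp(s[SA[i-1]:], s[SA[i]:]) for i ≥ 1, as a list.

[0, 1, 1, 0, 0, 1, 1, 0, 1, 1, 0, 0, 2, 1, 0, 1]

rank→(start, suffix):
  0 → (9, 'abcafad')
  1 → (14, 'ad')
  2 → (12, 'afad')
  3 → (10, 'bcafad')
  4 → (11, 'cafad')
  5 → (1, 'cdfgdcefabcafad')
  6 → (6, 'cefabcafad')
  7 → (15, 'd')
  8 → (5, 'dcefabcafad')
  9 → (2, 'dfgdcefabcafad')
  10 → (7, 'efabcafad')
  11 → (8, 'fabcafad')
  12 → (13, 'fad')
  13 → (3, 'fgdcefabcafad')
  14 → (0, 'gcdfgdcefabcafad')
  15 → (4, 'gdcefabcafad')

SA = [9, 14, 12, 10, 11, 1, 6, 15, 5, 2, 7, 8, 13, 3, 0, 4]
[i] adj suffixes → lcp
  [1] 9/14 → 1 ('a')
  [2] 14/12 → 1 ('a')
  [3] 12/10 → 0 ('')
  [4] 10/11 → 0 ('')
  [5] 11/1 → 1 ('c')
  [6] 1/6 → 1 ('c')
  [7] 6/15 → 0 ('')
  [8] 15/5 → 1 ('d')
  [9] 5/2 → 1 ('d')
  [10] 2/7 → 0 ('')
  [11] 7/8 → 0 ('')
  [12] 8/13 → 2 ('fa')
  [13] 13/3 → 1 ('f')
  [14] 3/0 → 0 ('')
  [15] 0/4 → 1 ('g')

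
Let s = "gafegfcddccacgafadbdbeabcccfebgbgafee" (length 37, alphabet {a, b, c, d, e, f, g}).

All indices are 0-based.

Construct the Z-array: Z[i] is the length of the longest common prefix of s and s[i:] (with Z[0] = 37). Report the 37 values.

Z[0]=37
i=1: outside box; Z[1]=0
i=2: outside box; Z[2]=0
i=3: outside box; Z[3]=0
i=4: outside box; Z[4]=1 grow→box=[4,5)
i=5: outside box; Z[5]=0
i=6: outside box; Z[6]=0
i=7: outside box; Z[7]=0
i=8: outside box; Z[8]=0
i=9: outside box; Z[9]=0
i=10: outside box; Z[10]=0
i=11: outside box; Z[11]=0
i=12: outside box; Z[12]=0
i=13: outside box; Z[13]=3 grow→box=[13,16)
i=14: min(r-i=2, Z[1]=0)=0; Z[14]=0
i=15: min(r-i=1, Z[2]=0)=0; Z[15]=0
i=16: outside box; Z[16]=0
i=17: outside box; Z[17]=0
i=18: outside box; Z[18]=0
i=19: outside box; Z[19]=0
i=20: outside box; Z[20]=0
i=21: outside box; Z[21]=0
i=22: outside box; Z[22]=0
i=23: outside box; Z[23]=0
i=24: outside box; Z[24]=0
i=25: outside box; Z[25]=0
i=26: outside box; Z[26]=0
i=27: outside box; Z[27]=0
i=28: outside box; Z[28]=0
i=29: outside box; Z[29]=0
i=30: outside box; Z[30]=1 grow→box=[30,31)
i=31: outside box; Z[31]=0
i=32: outside box; Z[32]=4 grow→box=[32,36)
i=33: min(r-i=3, Z[1]=0)=0; Z[33]=0
i=34: min(r-i=2, Z[2]=0)=0; Z[34]=0
i=35: min(r-i=1, Z[3]=0)=0; Z[35]=0
i=36: outside box; Z[36]=0

[37, 0, 0, 0, 1, 0, 0, 0, 0, 0, 0, 0, 0, 3, 0, 0, 0, 0, 0, 0, 0, 0, 0, 0, 0, 0, 0, 0, 0, 0, 1, 0, 4, 0, 0, 0, 0]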